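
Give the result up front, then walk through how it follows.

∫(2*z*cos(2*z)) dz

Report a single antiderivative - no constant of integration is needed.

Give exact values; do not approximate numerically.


The answer is z*sin(2*z) + cos(2*z)/2.
Step 1. Integrate ∫(2*z*cos(2*z)) dz by parts with u = z, dv = (2*cos(2*z)) dz, so v = sin(2*z): now z*sin(2*z) + ∫(-sin(2*z)) dz.
Step 2. Evaluate the standard form: now z*sin(2*z) + cos(2*z)/2.
Answer: z*sin(2*z) + cos(2*z)/2.


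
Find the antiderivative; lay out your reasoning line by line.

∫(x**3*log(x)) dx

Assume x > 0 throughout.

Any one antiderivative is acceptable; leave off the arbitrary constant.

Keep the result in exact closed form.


Step 1. Integrate ∫(x**3*log(x)) dx by parts with u = log(x), dv = (x**3) dx, so v = x**4/4 [assuming x > 0]: now x**4*log(x)/4 + ∫(-x**3/4) dx.
Step 2. Evaluate the standard form: now x**4*log(x)/4 - x**4/16.
Answer: x**4*log(x)/4 - x**4/16.


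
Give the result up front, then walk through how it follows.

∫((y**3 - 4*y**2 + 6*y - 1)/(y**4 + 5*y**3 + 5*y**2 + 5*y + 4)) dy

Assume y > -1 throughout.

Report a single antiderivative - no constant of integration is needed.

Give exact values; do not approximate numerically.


The answer is -2*log(y + 1) + 3*log(y + 4) + atan(y).
Step 1. Decompose ∫((y**3 - 4*y**2 + 6*y - 1)/(y**4 + 5*y**3 + 5*y**2 + 5*y + 4)) dy by partial fractions, (y**3 - 4*y**2 + 6*y - 1)/(y**4 + 5*y**3 + 5*y**2 + 5*y + 4) = 1/(y**2 + 1) + 3/(y + 4) - 2/(y + 1): now ∫(-2/(y + 1)) dy + ∫(3/(y + 4)) dy + ∫(1/(y**2 + 1)) dy.
Step 2. Evaluate the standard form [assuming y > -4]: now 3*log(y + 4) + ∫(-2/(y + 1)) dy + ∫(1/(y**2 + 1)) dy.
Step 3. Evaluate the standard form [assuming y > -1]: now -2*log(y + 1) + 3*log(y + 4) + ∫(1/(y**2 + 1)) dy.
Step 4. Evaluate the standard form: now -2*log(y + 1) + 3*log(y + 4) + atan(y).
Answer: -2*log(y + 1) + 3*log(y + 4) + atan(y).


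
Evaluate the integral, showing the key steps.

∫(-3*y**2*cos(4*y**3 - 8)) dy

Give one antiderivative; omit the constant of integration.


Step 1. Substitute u = y**3 - 2, turning ∫(-3*y**2*cos(4*y**3 - 8)) dy into ∫(-cos(4*u)) du: now ∫(-cos(4*u)) du.
Step 2. Evaluate the standard form: now -sin(4*u)/4.
Step 3. Substitute back u = y**3 - 2: now -sin(4*y**3 - 8)/4.
Answer: -sin(4*y**3 - 8)/4.


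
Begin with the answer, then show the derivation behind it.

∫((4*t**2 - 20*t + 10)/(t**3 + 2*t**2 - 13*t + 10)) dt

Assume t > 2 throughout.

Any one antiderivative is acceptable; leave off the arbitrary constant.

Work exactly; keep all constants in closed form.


The answer is -2*log(t - 2) + log(t - 1) + 5*log(t + 5).
Step 1. Decompose ∫((4*t**2 - 20*t + 10)/(t**3 + 2*t**2 - 13*t + 10)) dt by partial fractions, (4*t**2 - 20*t + 10)/(t**3 + 2*t**2 - 13*t + 10) = 5/(t + 5) + 1/(t - 1) - 2/(t - 2): now ∫(-2/(t - 2)) dt + ∫(1/(t - 1)) dt + ∫(5/(t + 5)) dt.
Step 2. Evaluate the standard form [assuming t > 1]: now log(t - 1) + ∫(-2/(t - 2)) dt + ∫(5/(t + 5)) dt.
Step 3. Evaluate the standard form [assuming t > -5]: now log(t - 1) + 5*log(t + 5) + ∫(-2/(t - 2)) dt.
Step 4. Evaluate the standard form [assuming t > 2]: now -2*log(t - 2) + log(t - 1) + 5*log(t + 5).
Answer: -2*log(t - 2) + log(t - 1) + 5*log(t + 5).


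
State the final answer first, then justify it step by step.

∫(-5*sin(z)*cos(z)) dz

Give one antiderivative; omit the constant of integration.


The answer is -5*sin(z)**2/2.
Step 1. Substitute u = sin(z), turning ∫(-5*sin(z)*cos(z)) dz into ∫(-5*u) du: now ∫(-5*u) du.
Step 2. Evaluate the standard form: now -5*u**2/2.
Step 3. Substitute back u = sin(z): now -5*sin(z)**2/2.
Answer: -5*sin(z)**2/2.


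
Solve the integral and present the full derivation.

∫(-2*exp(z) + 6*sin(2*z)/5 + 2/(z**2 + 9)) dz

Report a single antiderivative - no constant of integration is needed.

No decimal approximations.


Step 1. Rewrite: now ∫(2/(z**2 + 9)) dz + ∫(-2*exp(z)) dz + ∫(6*sin(2*z)/5) dz.
Step 2. Evaluate the standard form: now -2*exp(z) + ∫(2/(z**2 + 9)) dz + ∫(6*sin(2*z)/5) dz.
Step 3. Evaluate the standard form: now -2*exp(z) + 2*atan(z/3)/3 + ∫(6*sin(2*z)/5) dz.
Step 4. Evaluate the standard form: now -2*exp(z) - 3*cos(2*z)/5 + 2*atan(z/3)/3.
Answer: -2*exp(z) - 3*cos(2*z)/5 + 2*atan(z/3)/3.


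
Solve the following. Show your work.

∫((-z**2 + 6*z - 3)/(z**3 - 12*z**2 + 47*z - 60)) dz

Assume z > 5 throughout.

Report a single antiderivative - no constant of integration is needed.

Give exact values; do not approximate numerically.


Step 1. Decompose ∫((-z**2 + 6*z - 3)/(z**3 - 12*z**2 + 47*z - 60)) dz by partial fractions, (-z**2 + 6*z - 3)/(z**3 - 12*z**2 + 47*z - 60) = 3/(z - 3) - 5/(z - 4) + 1/(z - 5): now ∫(1/(z - 5)) dz + ∫(-5/(z - 4)) dz + ∫(3/(z - 3)) dz.
Step 2. Evaluate the standard form [assuming z > 3]: now 3*log(z - 3) + ∫(1/(z - 5)) dz + ∫(-5/(z - 4)) dz.
Step 3. Evaluate the standard form [assuming z > 5]: now log(z - 5) + 3*log(z - 3) + ∫(-5/(z - 4)) dz.
Step 4. Evaluate the standard form [assuming z > 4]: now log(z - 5) - 5*log(z - 4) + 3*log(z - 3).
Answer: log(z - 5) - 5*log(z - 4) + 3*log(z - 3).


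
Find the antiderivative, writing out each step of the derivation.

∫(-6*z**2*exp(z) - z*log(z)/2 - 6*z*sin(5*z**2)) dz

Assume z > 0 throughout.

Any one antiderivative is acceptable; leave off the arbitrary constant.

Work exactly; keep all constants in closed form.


Step 1. Rewrite: now ∫(-z*log(z)/2) dz + ∫(-6*z*sin(5*z**2)) dz + ∫(-6*z**2*exp(z)) dz.
Step 2. Substitute u = z**2, turning ∫(-6*z*sin(5*z**2)) dz into ∫(-3*sin(5*u)) du: now ∫(-z*log(z)/2) dz + ∫(-6*z**2*exp(z)) dz + ∫(-3*sin(5*u)) du.
Step 3. Evaluate the standard form: now 3*cos(5*u)/5 + ∫(-z*log(z)/2) dz + ∫(-6*z**2*exp(z)) dz.
Step 4. Substitute back u = z**2: now 3*cos(5*z**2)/5 + ∫(-z*log(z)/2) dz + ∫(-6*z**2*exp(z)) dz.
Step 5. Integrate ∫(-z*log(z)/2) dz by parts with u = log(z), dv = (-z/2) dz, so v = -z**2/4 [assuming z > 0]: now -z**2*log(z)/4 + 3*cos(5*z**2)/5 + ∫(z/4) dz + ∫(-6*z**2*exp(z)) dz.
Step 6. Evaluate the standard form: now -z**2*log(z)/4 + z**2/8 + 3*cos(5*z**2)/5 + ∫(-6*z**2*exp(z)) dz.
Step 7. Integrate ∫(-6*z**2*exp(z)) dz by parts with u = z**2, dv = (-6*exp(z)) dz, so v = -6*exp(z): now -6*z**2*exp(z) - z**2*log(z)/4 + z**2/8 + 3*cos(5*z**2)/5 + ∫(12*z*exp(z)) dz.
Step 8. Integrate ∫(12*z*exp(z)) dz by parts with u = z, dv = (12*exp(z)) dz, so v = 12*exp(z): now -6*z**2*exp(z) - z**2*log(z)/4 + z**2/8 + 12*z*exp(z) + 3*cos(5*z**2)/5 + ∫(-12*exp(z)) dz.
Step 9. Evaluate the standard form: now -6*z**2*exp(z) - z**2*log(z)/4 + z**2/8 + 12*z*exp(z) - 12*exp(z) + 3*cos(5*z**2)/5.
Answer: -6*z**2*exp(z) - z**2*log(z)/4 + z**2/8 + 12*z*exp(z) - 12*exp(z) + 3*cos(5*z**2)/5.


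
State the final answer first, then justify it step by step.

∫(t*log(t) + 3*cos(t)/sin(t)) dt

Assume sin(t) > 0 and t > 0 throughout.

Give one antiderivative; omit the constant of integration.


The answer is t**2*log(t)/2 - t**2/4 + 3*log(sin(t)).
Step 1. Rewrite: now ∫(t*log(t)) dt + ∫(3*cos(t)/sin(t)) dt.
Step 2. Integrate ∫(t*log(t)) dt by parts with u = log(t), dv = (t) dt, so v = t**2/2 [assuming t > 0]: now t**2*log(t)/2 + ∫(-t/2) dt + ∫(3*cos(t)/sin(t)) dt.
Step 3. Evaluate the standard form: now t**2*log(t)/2 - t**2/4 + ∫(3*cos(t)/sin(t)) dt.
Step 4. Substitute u = sin(t), turning ∫(3*cos(t)/sin(t)) dt into ∫(3/u) du: now t**2*log(t)/2 - t**2/4 + ∫(3/u) du.
Step 5. Evaluate the standard form [assuming u > 0]: now t**2*log(t)/2 - t**2/4 + 3*log(u).
Step 6. Substitute back u = sin(t): now t**2*log(t)/2 - t**2/4 + 3*log(sin(t)).
Answer: t**2*log(t)/2 - t**2/4 + 3*log(sin(t)).


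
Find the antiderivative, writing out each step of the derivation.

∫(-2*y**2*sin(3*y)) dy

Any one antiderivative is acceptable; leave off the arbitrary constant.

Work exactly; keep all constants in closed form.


Step 1. Integrate ∫(-2*y**2*sin(3*y)) dy by parts with u = y**2, dv = (-2*sin(3*y)) dy, so v = 2*cos(3*y)/3: now 2*y**2*cos(3*y)/3 + ∫(-4*y*cos(3*y)/3) dy.
Step 2. Integrate ∫(-4*y*cos(3*y)/3) dy by parts with u = y, dv = (-4*cos(3*y)/3) dy, so v = -4*sin(3*y)/9: now 2*y**2*cos(3*y)/3 - 4*y*sin(3*y)/9 + ∫(4*sin(3*y)/9) dy.
Step 3. Evaluate the standard form: now 2*y**2*cos(3*y)/3 - 4*y*sin(3*y)/9 - 4*cos(3*y)/27.
Answer: 2*y**2*cos(3*y)/3 - 4*y*sin(3*y)/9 - 4*cos(3*y)/27.


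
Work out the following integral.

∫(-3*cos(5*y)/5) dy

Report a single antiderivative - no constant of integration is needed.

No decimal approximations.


Answer: -3*sin(5*y)/25.


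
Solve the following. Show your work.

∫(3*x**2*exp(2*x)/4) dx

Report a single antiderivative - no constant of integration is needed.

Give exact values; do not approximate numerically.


Step 1. Integrate ∫(3*x**2*exp(2*x)/4) dx by parts with u = x**2, dv = (3*exp(2*x)/4) dx, so v = 3*exp(2*x)/8: now 3*x**2*exp(2*x)/8 + ∫(-3*x*exp(2*x)/4) dx.
Step 2. Integrate ∫(-3*x*exp(2*x)/4) dx by parts with u = x, dv = (-3*exp(2*x)/4) dx, so v = -3*exp(2*x)/8: now 3*x**2*exp(2*x)/8 - 3*x*exp(2*x)/8 + ∫(3*exp(2*x)/8) dx.
Step 3. Evaluate the standard form: now 3*x**2*exp(2*x)/8 - 3*x*exp(2*x)/8 + 3*exp(2*x)/16.
Answer: 3*x**2*exp(2*x)/8 - 3*x*exp(2*x)/8 + 3*exp(2*x)/16.


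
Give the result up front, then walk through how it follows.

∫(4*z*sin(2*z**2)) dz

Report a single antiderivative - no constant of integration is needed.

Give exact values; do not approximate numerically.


The answer is -cos(2*z**2).
Step 1. Substitute u = z**2, turning ∫(4*z*sin(2*z**2)) dz into ∫(2*sin(2*u)) du: now ∫(2*sin(2*u)) du.
Step 2. Evaluate the standard form: now -cos(2*u).
Step 3. Substitute back u = z**2: now -cos(2*z**2).
Answer: -cos(2*z**2).


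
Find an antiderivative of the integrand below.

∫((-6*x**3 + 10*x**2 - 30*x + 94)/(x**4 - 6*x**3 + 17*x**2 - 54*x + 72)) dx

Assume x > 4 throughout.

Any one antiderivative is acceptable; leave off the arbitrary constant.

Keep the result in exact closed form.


Answer: -5*log(x - 4) - log(x - 2) - 4*atan(x/3)/3.


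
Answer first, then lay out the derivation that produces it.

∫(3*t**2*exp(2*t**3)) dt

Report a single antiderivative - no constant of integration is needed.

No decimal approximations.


The answer is exp(2*t**3)/2.
Step 1. Substitute u = t**3, turning ∫(3*t**2*exp(2*t**3)) dt into ∫(exp(2*u)) du: now ∫(exp(2*u)) du.
Step 2. Evaluate the standard form: now exp(2*u)/2.
Step 3. Substitute back u = t**3: now exp(2*t**3)/2.
Answer: exp(2*t**3)/2.


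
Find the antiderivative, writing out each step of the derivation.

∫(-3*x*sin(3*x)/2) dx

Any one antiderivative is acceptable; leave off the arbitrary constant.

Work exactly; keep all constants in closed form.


Step 1. Integrate ∫(-3*x*sin(3*x)/2) dx by parts with u = x, dv = (-3*sin(3*x)/2) dx, so v = cos(3*x)/2: now x*cos(3*x)/2 + ∫(-cos(3*x)/2) dx.
Step 2. Evaluate the standard form: now x*cos(3*x)/2 - sin(3*x)/6.
Answer: x*cos(3*x)/2 - sin(3*x)/6.


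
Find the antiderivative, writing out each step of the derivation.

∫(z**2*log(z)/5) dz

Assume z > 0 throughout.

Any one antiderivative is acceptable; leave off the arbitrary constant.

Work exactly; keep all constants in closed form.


Step 1. Integrate ∫(z**2*log(z)/5) dz by parts with u = log(z), dv = (z**2/5) dz, so v = z**3/15 [assuming z > 0]: now z**3*log(z)/15 + ∫(-z**2/15) dz.
Step 2. Evaluate the standard form: now z**3*log(z)/15 - z**3/45.
Answer: z**3*log(z)/15 - z**3/45.


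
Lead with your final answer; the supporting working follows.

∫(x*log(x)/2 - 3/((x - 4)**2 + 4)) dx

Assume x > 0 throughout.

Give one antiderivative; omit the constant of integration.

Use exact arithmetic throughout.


The answer is x**2*log(x)/4 - x**2/8 - 3*atan(x/2 - 2)/2.
Step 1. Rewrite: now ∫(x*log(x)/2) dx + ∫(-3/((x - 4)**2 + 4)) dx.
Step 2. Substitute u = x - 4, turning ∫(-3/((x - 4)**2 + 4)) dx into ∫(-3/(u**2 + 4)) du: now ∫(x*log(x)/2) dx + ∫(-3/(u**2 + 4)) du.
Step 3. Evaluate the standard form: now -3*atan(u/2)/2 + ∫(x*log(x)/2) dx.
Step 4. Substitute back u = x - 4: now -3*atan(x/2 - 2)/2 + ∫(x*log(x)/2) dx.
Step 5. Integrate ∫(x*log(x)/2) dx by parts with u = log(x), dv = (x/2) dx, so v = x**2/4 [assuming x > 0]: now x**2*log(x)/4 - 3*atan(x/2 - 2)/2 + ∫(-x/4) dx.
Step 6. Evaluate the standard form: now x**2*log(x)/4 - x**2/8 - 3*atan(x/2 - 2)/2.
Answer: x**2*log(x)/4 - x**2/8 - 3*atan(x/2 - 2)/2.


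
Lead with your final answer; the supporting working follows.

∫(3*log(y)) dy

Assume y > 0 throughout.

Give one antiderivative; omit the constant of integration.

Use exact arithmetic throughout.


The answer is 3*y*log(y) - 3*y.
Step 1. Integrate ∫(3*log(y)) dy by parts with u = log(y), dv = (3) dy, so v = 3*y [assuming y > 0]: now 3*y*log(y) + ∫(-3) dy.
Step 2. Evaluate the standard form: now 3*y*log(y) - 3*y.
Answer: 3*y*log(y) - 3*y.


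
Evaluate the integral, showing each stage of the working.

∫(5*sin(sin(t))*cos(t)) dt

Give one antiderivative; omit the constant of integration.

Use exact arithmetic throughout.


Step 1. Substitute u = sin(t), turning ∫(5*sin(sin(t))*cos(t)) dt into ∫(5*sin(u)) du: now ∫(5*sin(u)) du.
Step 2. Evaluate the standard form: now -5*cos(u).
Step 3. Substitute back u = sin(t): now -5*cos(sin(t)).
Answer: -5*cos(sin(t)).


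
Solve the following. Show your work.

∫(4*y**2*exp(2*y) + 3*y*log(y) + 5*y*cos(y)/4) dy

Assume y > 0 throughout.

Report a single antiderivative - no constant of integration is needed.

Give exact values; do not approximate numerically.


Step 1. Rewrite: now ∫(3*y*log(y)) dy + ∫(5*y*cos(y)/4) dy + ∫(4*y**2*exp(2*y)) dy.
Step 2. Integrate ∫(3*y*log(y)) dy by parts with u = log(y), dv = (3*y) dy, so v = 3*y**2/2 [assuming y > 0]: now 3*y**2*log(y)/2 + ∫(-3*y/2) dy + ∫(5*y*cos(y)/4) dy + ∫(4*y**2*exp(2*y)) dy.
Step 3. Evaluate the standard form: now 3*y**2*log(y)/2 - 3*y**2/4 + ∫(5*y*cos(y)/4) dy + ∫(4*y**2*exp(2*y)) dy.
Step 4. Integrate ∫(5*y*cos(y)/4) dy by parts with u = y, dv = (5*cos(y)/4) dy, so v = 5*sin(y)/4: now 3*y**2*log(y)/2 - 3*y**2/4 + 5*y*sin(y)/4 + ∫(4*y**2*exp(2*y)) dy + ∫(-5*sin(y)/4) dy.
Step 5. Evaluate the standard form: now 3*y**2*log(y)/2 - 3*y**2/4 + 5*y*sin(y)/4 + 5*cos(y)/4 + ∫(4*y**2*exp(2*y)) dy.
Step 6. Integrate ∫(4*y**2*exp(2*y)) dy by parts with u = y**2, dv = (4*exp(2*y)) dy, so v = 2*exp(2*y): now 2*y**2*exp(2*y) + 3*y**2*log(y)/2 - 3*y**2/4 + 5*y*sin(y)/4 + 5*cos(y)/4 + ∫(-4*y*exp(2*y)) dy.
Step 7. Integrate ∫(-4*y*exp(2*y)) dy by parts with u = y, dv = (-4*exp(2*y)) dy, so v = -2*exp(2*y): now 2*y**2*exp(2*y) + 3*y**2*log(y)/2 - 3*y**2/4 - 2*y*exp(2*y) + 5*y*sin(y)/4 + 5*cos(y)/4 + ∫(2*exp(2*y)) dy.
Step 8. Evaluate the standard form: now 2*y**2*exp(2*y) + 3*y**2*log(y)/2 - 3*y**2/4 - 2*y*exp(2*y) + 5*y*sin(y)/4 + exp(2*y) + 5*cos(y)/4.
Answer: 2*y**2*exp(2*y) + 3*y**2*log(y)/2 - 3*y**2/4 - 2*y*exp(2*y) + 5*y*sin(y)/4 + exp(2*y) + 5*cos(y)/4.


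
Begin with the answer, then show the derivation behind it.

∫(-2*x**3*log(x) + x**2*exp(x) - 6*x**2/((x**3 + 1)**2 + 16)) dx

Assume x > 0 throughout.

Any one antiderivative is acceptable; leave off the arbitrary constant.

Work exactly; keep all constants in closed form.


The answer is -x**4*log(x)/2 + x**4/8 + x**2*exp(x) - 2*x*exp(x) + 2*exp(x) - atan(x**3/4 + 1/4)/2.
Step 1. Rewrite: now ∫(-6*x**2/((x**3 + 1)**2 + 16)) dx + ∫(x**2*exp(x)) dx + ∫(-2*x**3*log(x)) dx.
Step 2. Substitute u = x**3 + 1, turning ∫(-6*x**2/((x**3 + 1)**2 + 16)) dx into ∫(-2/(u**2 + 16)) du: now ∫(x**2*exp(x)) dx + ∫(-2*x**3*log(x)) dx + ∫(-2/(u**2 + 16)) du.
Step 3. Evaluate the standard form: now -atan(u/4)/2 + ∫(x**2*exp(x)) dx + ∫(-2*x**3*log(x)) dx.
Step 4. Substitute back u = x**3 + 1: now -atan(x**3/4 + 1/4)/2 + ∫(x**2*exp(x)) dx + ∫(-2*x**3*log(x)) dx.
Step 5. Integrate ∫(-2*x**3*log(x)) dx by parts with u = log(x), dv = (-2*x**3) dx, so v = -x**4/2 [assuming x > 0]: now -x**4*log(x)/2 - atan(x**3/4 + 1/4)/2 + ∫(x**3/2) dx + ∫(x**2*exp(x)) dx.
Step 6. Evaluate the standard form: now -x**4*log(x)/2 + x**4/8 - atan(x**3/4 + 1/4)/2 + ∫(x**2*exp(x)) dx.
Step 7. Integrate ∫(x**2*exp(x)) dx by parts with u = x**2, dv = (exp(x)) dx, so v = exp(x): now -x**4*log(x)/2 + x**4/8 + x**2*exp(x) - atan(x**3/4 + 1/4)/2 + ∫(-2*x*exp(x)) dx.
Step 8. Integrate ∫(-2*x*exp(x)) dx by parts with u = x, dv = (-2*exp(x)) dx, so v = -2*exp(x): now -x**4*log(x)/2 + x**4/8 + x**2*exp(x) - 2*x*exp(x) - atan(x**3/4 + 1/4)/2 + ∫(2*exp(x)) dx.
Step 9. Evaluate the standard form: now -x**4*log(x)/2 + x**4/8 + x**2*exp(x) - 2*x*exp(x) + 2*exp(x) - atan(x**3/4 + 1/4)/2.
Answer: -x**4*log(x)/2 + x**4/8 + x**2*exp(x) - 2*x*exp(x) + 2*exp(x) - atan(x**3/4 + 1/4)/2.


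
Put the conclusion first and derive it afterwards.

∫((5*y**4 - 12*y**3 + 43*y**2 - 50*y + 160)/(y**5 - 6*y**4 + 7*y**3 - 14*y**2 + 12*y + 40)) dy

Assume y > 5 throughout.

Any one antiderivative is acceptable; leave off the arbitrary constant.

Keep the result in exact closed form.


The answer is 5*log(y - 5) - 3*log(y - 2) + 3*log(y + 1) + atan(y/2).
Step 1. Decompose ∫((5*y**4 - 12*y**3 + 43*y**2 - 50*y + 160)/(y**5 - 6*y**4 + 7*y**3 - 14*y**2 + 12*y + 40)) dy by partial fractions, (5*y**4 - 12*y**3 + 43*y**2 - 50*y + 160)/(y**5 - 6*y**4 + 7*y**3 - 14*y**2 + 12*y + 40) = 2/(y**2 + 4) + 3/(y + 1) - 3/(y - 2) + 5/(y - 5): now ∫(5/(y - 5)) dy + ∫(-3/(y - 2)) dy + ∫(3/(y + 1)) dy + ∫(2/(y**2 + 4)) dy.
Step 2. Evaluate the standard form [assuming y > -1]: now 3*log(y + 1) + ∫(5/(y - 5)) dy + ∫(-3/(y - 2)) dy + ∫(2/(y**2 + 4)) dy.
Step 3. Evaluate the standard form [assuming y > 5]: now 5*log(y - 5) + 3*log(y + 1) + ∫(-3/(y - 2)) dy + ∫(2/(y**2 + 4)) dy.
Step 4. Evaluate the standard form [assuming y > 2]: now 5*log(y - 5) - 3*log(y - 2) + 3*log(y + 1) + ∫(2/(y**2 + 4)) dy.
Step 5. Evaluate the standard form: now 5*log(y - 5) - 3*log(y - 2) + 3*log(y + 1) + atan(y/2).
Answer: 5*log(y - 5) - 3*log(y - 2) + 3*log(y + 1) + atan(y/2).


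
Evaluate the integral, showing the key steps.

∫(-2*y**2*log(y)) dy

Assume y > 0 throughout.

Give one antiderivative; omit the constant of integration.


Step 1. Integrate ∫(-2*y**2*log(y)) dy by parts with u = log(y), dv = (-2*y**2) dy, so v = -2*y**3/3 [assuming y > 0]: now -2*y**3*log(y)/3 + ∫(2*y**2/3) dy.
Step 2. Evaluate the standard form: now -2*y**3*log(y)/3 + 2*y**3/9.
Answer: -2*y**3*log(y)/3 + 2*y**3/9.


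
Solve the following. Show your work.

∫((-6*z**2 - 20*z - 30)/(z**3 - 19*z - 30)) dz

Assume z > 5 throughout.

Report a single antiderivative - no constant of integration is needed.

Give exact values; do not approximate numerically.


Step 1. Decompose ∫((-6*z**2 - 20*z - 30)/(z**3 - 19*z - 30)) dz by partial fractions, (-6*z**2 - 20*z - 30)/(z**3 - 19*z - 30) = -3/(z + 3) + 2/(z + 2) - 5/(z - 5): now ∫(-5/(z - 5)) dz + ∫(2/(z + 2)) dz + ∫(-3/(z + 3)) dz.
Step 2. Evaluate the standard form [assuming z > 5]: now -5*log(z - 5) + ∫(2/(z + 2)) dz + ∫(-3/(z + 3)) dz.
Step 3. Evaluate the standard form [assuming z > -2]: now -5*log(z - 5) + 2*log(z + 2) + ∫(-3/(z + 3)) dz.
Step 4. Evaluate the standard form [assuming z > -3]: now -5*log(z - 5) + 2*log(z + 2) - 3*log(z + 3).
Answer: -5*log(z - 5) + 2*log(z + 2) - 3*log(z + 3).


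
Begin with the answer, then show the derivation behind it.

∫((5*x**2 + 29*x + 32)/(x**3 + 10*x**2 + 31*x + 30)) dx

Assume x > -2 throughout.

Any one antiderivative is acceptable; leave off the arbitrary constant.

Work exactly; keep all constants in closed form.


The answer is -2*log(x + 2) + 5*log(x + 3) + 2*log(x + 5).
Step 1. Decompose ∫((5*x**2 + 29*x + 32)/(x**3 + 10*x**2 + 31*x + 30)) dx by partial fractions, (5*x**2 + 29*x + 32)/(x**3 + 10*x**2 + 31*x + 30) = 2/(x + 5) + 5/(x + 3) - 2/(x + 2): now ∫(-2/(x + 2)) dx + ∫(5/(x + 3)) dx + ∫(2/(x + 5)) dx.
Step 2. Evaluate the standard form [assuming x > -2]: now -2*log(x + 2) + ∫(5/(x + 3)) dx + ∫(2/(x + 5)) dx.
Step 3. Evaluate the standard form [assuming x > -3]: now -2*log(x + 2) + 5*log(x + 3) + ∫(2/(x + 5)) dx.
Step 4. Evaluate the standard form [assuming x > -5]: now -2*log(x + 2) + 5*log(x + 3) + 2*log(x + 5).
Answer: -2*log(x + 2) + 5*log(x + 3) + 2*log(x + 5).


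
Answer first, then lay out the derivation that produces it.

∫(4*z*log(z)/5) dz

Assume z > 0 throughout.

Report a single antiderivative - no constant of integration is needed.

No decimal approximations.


The answer is 2*z**2*log(z)/5 - z**2/5.
Step 1. Integrate ∫(4*z*log(z)/5) dz by parts with u = log(z), dv = (4*z/5) dz, so v = 2*z**2/5 [assuming z > 0]: now 2*z**2*log(z)/5 + ∫(-2*z/5) dz.
Step 2. Evaluate the standard form: now 2*z**2*log(z)/5 - z**2/5.
Answer: 2*z**2*log(z)/5 - z**2/5.


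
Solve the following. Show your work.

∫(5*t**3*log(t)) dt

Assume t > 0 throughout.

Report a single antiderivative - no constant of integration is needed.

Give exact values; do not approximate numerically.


Step 1. Integrate ∫(5*t**3*log(t)) dt by parts with u = log(t), dv = (5*t**3) dt, so v = 5*t**4/4 [assuming t > 0]: now 5*t**4*log(t)/4 + ∫(-5*t**3/4) dt.
Step 2. Evaluate the standard form: now 5*t**4*log(t)/4 - 5*t**4/16.
Answer: 5*t**4*log(t)/4 - 5*t**4/16.


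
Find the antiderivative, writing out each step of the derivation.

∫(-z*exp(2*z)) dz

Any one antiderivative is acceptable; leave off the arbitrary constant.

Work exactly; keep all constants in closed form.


Step 1. Integrate ∫(-z*exp(2*z)) dz by parts with u = z, dv = (-exp(2*z)) dz, so v = -exp(2*z)/2: now -z*exp(2*z)/2 + ∫(exp(2*z)/2) dz.
Step 2. Evaluate the standard form: now -z*exp(2*z)/2 + exp(2*z)/4.
Answer: -z*exp(2*z)/2 + exp(2*z)/4.


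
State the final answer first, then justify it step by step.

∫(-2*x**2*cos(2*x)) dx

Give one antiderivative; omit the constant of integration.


The answer is -x**2*sin(2*x) - x*cos(2*x) + sin(2*x)/2.
Step 1. Integrate ∫(-2*x**2*cos(2*x)) dx by parts with u = x**2, dv = (-2*cos(2*x)) dx, so v = -sin(2*x): now -x**2*sin(2*x) + ∫(2*x*sin(2*x)) dx.
Step 2. Integrate ∫(2*x*sin(2*x)) dx by parts with u = x, dv = (2*sin(2*x)) dx, so v = -cos(2*x): now -x**2*sin(2*x) - x*cos(2*x) + ∫(cos(2*x)) dx.
Step 3. Evaluate the standard form: now -x**2*sin(2*x) - x*cos(2*x) + sin(2*x)/2.
Answer: -x**2*sin(2*x) - x*cos(2*x) + sin(2*x)/2.


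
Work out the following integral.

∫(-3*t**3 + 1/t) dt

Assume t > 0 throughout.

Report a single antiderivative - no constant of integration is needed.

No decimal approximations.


Answer: -3*t**4/4 + log(t).


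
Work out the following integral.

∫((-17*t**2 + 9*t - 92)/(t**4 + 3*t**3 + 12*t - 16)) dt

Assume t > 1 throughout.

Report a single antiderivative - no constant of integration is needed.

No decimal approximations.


Answer: -4*log(t - 1) + 4*log(t + 4) + 3*atan(t/2)/2.


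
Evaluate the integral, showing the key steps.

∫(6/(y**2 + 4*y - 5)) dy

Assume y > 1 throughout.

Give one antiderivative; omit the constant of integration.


Step 1. Decompose ∫(6/(y**2 + 4*y - 5)) dy by partial fractions, 6/(y**2 + 4*y - 5) = -1/(y + 5) + 1/(y - 1): now ∫(1/(y - 1)) dy + ∫(-1/(y + 5)) dy.
Step 2. Evaluate the standard form [assuming y > -5]: now -log(y + 5) + ∫(1/(y - 1)) dy.
Step 3. Evaluate the standard form [assuming y > 1]: now log(y - 1) - log(y + 5).
Answer: log(y - 1) - log(y + 5).


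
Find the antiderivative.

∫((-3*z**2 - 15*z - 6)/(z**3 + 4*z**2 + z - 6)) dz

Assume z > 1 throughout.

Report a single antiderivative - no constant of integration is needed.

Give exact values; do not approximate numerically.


Answer: -2*log(z - 1) - 4*log(z + 2) + 3*log(z + 3).


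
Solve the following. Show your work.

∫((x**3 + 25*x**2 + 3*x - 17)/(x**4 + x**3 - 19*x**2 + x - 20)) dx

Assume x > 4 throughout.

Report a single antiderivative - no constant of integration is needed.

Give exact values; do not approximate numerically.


Step 1. Decompose ∫((x**3 + 25*x**2 + 3*x - 17)/(x**4 + x**3 - 19*x**2 + x - 20)) dx by partial fractions, (x**3 + 25*x**2 + 3*x - 17)/(x**4 + x**3 - 19*x**2 + x - 20) = 2/(x**2 + 1) - 2/(x + 5) + 3/(x - 4): now ∫(3/(x - 4)) dx + ∫(-2/(x + 5)) dx + ∫(2/(x**2 + 1)) dx.
Step 2. Evaluate the standard form [assuming x > 4]: now 3*log(x - 4) + ∫(-2/(x + 5)) dx + ∫(2/(x**2 + 1)) dx.
Step 3. Evaluate the standard form [assuming x > -5]: now 3*log(x - 4) - 2*log(x + 5) + ∫(2/(x**2 + 1)) dx.
Step 4. Evaluate the standard form: now 3*log(x - 4) - 2*log(x + 5) + 2*atan(x).
Answer: 3*log(x - 4) - 2*log(x + 5) + 2*atan(x).


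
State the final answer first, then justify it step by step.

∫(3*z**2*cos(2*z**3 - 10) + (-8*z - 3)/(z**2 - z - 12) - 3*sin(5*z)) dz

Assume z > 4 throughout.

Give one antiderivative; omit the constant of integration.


The answer is -5*log(z - 4) - 3*log(z + 3) + sin(2*z**3 - 10)/2 + 3*cos(5*z)/5.
Step 1. Rewrite: now ∫(3*z**2*cos(2*z**3 - 10)) dz + ∫((-8*z - 3)/(z**2 - z - 12)) dz + ∫(-3*sin(5*z)) dz.
Step 2. Substitute u = z**3 - 5, turning ∫(3*z**2*cos(2*z**3 - 10)) dz into ∫(cos(2*u)) du: now ∫((-8*z - 3)/(z**2 - z - 12)) dz + ∫(-3*sin(5*z)) dz + ∫(cos(2*u)) du.
Step 3. Evaluate the standard form: now sin(2*u)/2 + ∫((-8*z - 3)/(z**2 - z - 12)) dz + ∫(-3*sin(5*z)) dz.
Step 4. Substitute back u = z**3 - 5: now sin(2*z**3 - 10)/2 + ∫((-8*z - 3)/(z**2 - z - 12)) dz + ∫(-3*sin(5*z)) dz.
Step 5. Evaluate the standard form: now sin(2*z**3 - 10)/2 + 3*cos(5*z)/5 + ∫((-8*z - 3)/(z**2 - z - 12)) dz.
Step 6. Decompose ∫((-8*z - 3)/(z**2 - z - 12)) dz by partial fractions, (-8*z - 3)/(z**2 - z - 12) = -3/(z + 3) - 5/(z - 4): now sin(2*z**3 - 10)/2 + 3*cos(5*z)/5 + ∫(-5/(z - 4)) dz + ∫(-3/(z + 3)) dz.
Step 7. Evaluate the standard form [assuming z > 4]: now -5*log(z - 4) + sin(2*z**3 - 10)/2 + 3*cos(5*z)/5 + ∫(-3/(z + 3)) dz.
Step 8. Evaluate the standard form [assuming z > -3]: now -5*log(z - 4) - 3*log(z + 3) + sin(2*z**3 - 10)/2 + 3*cos(5*z)/5.
Answer: -5*log(z - 4) - 3*log(z + 3) + sin(2*z**3 - 10)/2 + 3*cos(5*z)/5.


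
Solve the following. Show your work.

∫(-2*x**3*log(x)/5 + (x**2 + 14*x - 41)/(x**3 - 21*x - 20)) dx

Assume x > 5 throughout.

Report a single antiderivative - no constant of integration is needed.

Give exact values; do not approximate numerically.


Step 1. Rewrite: now ∫(-2*x**3*log(x)/5) dx + ∫((x**2 + 14*x - 41)/(x**3 - 21*x - 20)) dx.
Step 2. Integrate ∫(-2*x**3*log(x)/5) dx by parts with u = log(x), dv = (-2*x**3/5) dx, so v = -x**4/10 [assuming x > 0]: now -x**4*log(x)/10 + ∫(x**3/10) dx + ∫((x**2 + 14*x - 41)/(x**3 - 21*x - 20)) dx.
Step 3. Evaluate the standard form: now -x**4*log(x)/10 + x**4/40 + ∫((x**2 + 14*x - 41)/(x**3 - 21*x - 20)) dx.
Step 4. Decompose ∫((x**2 + 14*x - 41)/(x**3 - 21*x - 20)) dx by partial fractions, (x**2 + 14*x - 41)/(x**3 - 21*x - 20) = -3/(x + 4) + 3/(x + 1) + 1/(x - 5): now -x**4*log(x)/10 + x**4/40 + ∫(1/(x - 5)) dx + ∫(3/(x + 1)) dx + ∫(-3/(x + 4)) dx.
Step 5. Evaluate the standard form [assuming x > -1]: now -x**4*log(x)/10 + x**4/40 + 3*log(x + 1) + ∫(1/(x - 5)) dx + ∫(-3/(x + 4)) dx.
Step 6. Evaluate the standard form [assuming x > -4]: now -x**4*log(x)/10 + x**4/40 + 3*log(x + 1) - 3*log(x + 4) + ∫(1/(x - 5)) dx.
Step 7. Evaluate the standard form [assuming x > 5]: now -x**4*log(x)/10 + x**4/40 + log(x - 5) + 3*log(x + 1) - 3*log(x + 4).
Answer: -x**4*log(x)/10 + x**4/40 + log(x - 5) + 3*log(x + 1) - 3*log(x + 4).


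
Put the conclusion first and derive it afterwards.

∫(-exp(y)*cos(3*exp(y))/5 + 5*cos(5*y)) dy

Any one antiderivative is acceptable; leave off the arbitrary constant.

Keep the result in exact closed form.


The answer is sin(5*y) - sin(3*exp(y))/15.
Step 1. Rewrite: now ∫(-exp(y)*cos(3*exp(y))/5) dy + ∫(5*cos(5*y)) dy.
Step 2. Substitute u = exp(y), turning ∫(-exp(y)*cos(3*exp(y))/5) dy into ∫(-cos(3*u)/5) du: now ∫(-cos(3*u)/5) du + ∫(5*cos(5*y)) dy.
Step 3. Evaluate the standard form: now -sin(3*u)/15 + ∫(5*cos(5*y)) dy.
Step 4. Substitute back u = exp(y): now -sin(3*exp(y))/15 + ∫(5*cos(5*y)) dy.
Step 5. Evaluate the standard form: now sin(5*y) - sin(3*exp(y))/15.
Answer: sin(5*y) - sin(3*exp(y))/15.


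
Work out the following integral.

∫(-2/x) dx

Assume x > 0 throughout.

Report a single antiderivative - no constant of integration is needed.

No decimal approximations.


Answer: -2*log(x).


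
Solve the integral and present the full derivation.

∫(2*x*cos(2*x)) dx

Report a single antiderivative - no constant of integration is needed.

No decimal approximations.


Step 1. Integrate ∫(2*x*cos(2*x)) dx by parts with u = x, dv = (2*cos(2*x)) dx, so v = sin(2*x): now x*sin(2*x) + ∫(-sin(2*x)) dx.
Step 2. Evaluate the standard form: now x*sin(2*x) + cos(2*x)/2.
Answer: x*sin(2*x) + cos(2*x)/2.


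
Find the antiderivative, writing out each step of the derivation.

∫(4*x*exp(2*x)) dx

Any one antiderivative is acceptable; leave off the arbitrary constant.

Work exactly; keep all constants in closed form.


Step 1. Integrate ∫(4*x*exp(2*x)) dx by parts with u = x, dv = (4*exp(2*x)) dx, so v = 2*exp(2*x): now 2*x*exp(2*x) + ∫(-2*exp(2*x)) dx.
Step 2. Evaluate the standard form: now 2*x*exp(2*x) - exp(2*x).
Answer: 2*x*exp(2*x) - exp(2*x).


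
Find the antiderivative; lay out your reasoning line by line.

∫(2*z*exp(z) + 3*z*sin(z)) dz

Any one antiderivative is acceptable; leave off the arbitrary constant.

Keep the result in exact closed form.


Step 1. Rewrite: now ∫(2*z*exp(z)) dz + ∫(3*z*sin(z)) dz.
Step 2. Integrate ∫(3*z*sin(z)) dz by parts with u = z, dv = (3*sin(z)) dz, so v = -3*cos(z): now -3*z*cos(z) + ∫(2*z*exp(z)) dz + ∫(3*cos(z)) dz.
Step 3. Evaluate the standard form: now -3*z*cos(z) + 3*sin(z) + ∫(2*z*exp(z)) dz.
Step 4. Integrate ∫(2*z*exp(z)) dz by parts with u = z, dv = (2*exp(z)) dz, so v = 2*exp(z): now 2*z*exp(z) - 3*z*cos(z) + 3*sin(z) + ∫(-2*exp(z)) dz.
Step 5. Evaluate the standard form: now 2*z*exp(z) - 3*z*cos(z) - 2*exp(z) + 3*sin(z).
Answer: 2*z*exp(z) - 3*z*cos(z) - 2*exp(z) + 3*sin(z).


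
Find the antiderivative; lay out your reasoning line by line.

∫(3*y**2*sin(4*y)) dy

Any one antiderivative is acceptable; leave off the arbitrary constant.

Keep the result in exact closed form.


Step 1. Integrate ∫(3*y**2*sin(4*y)) dy by parts with u = y**2, dv = (3*sin(4*y)) dy, so v = -3*cos(4*y)/4: now -3*y**2*cos(4*y)/4 + ∫(3*y*cos(4*y)/2) dy.
Step 2. Integrate ∫(3*y*cos(4*y)/2) dy by parts with u = y, dv = (3*cos(4*y)/2) dy, so v = 3*sin(4*y)/8: now -3*y**2*cos(4*y)/4 + 3*y*sin(4*y)/8 + ∫(-3*sin(4*y)/8) dy.
Step 3. Evaluate the standard form: now -3*y**2*cos(4*y)/4 + 3*y*sin(4*y)/8 + 3*cos(4*y)/32.
Answer: -3*y**2*cos(4*y)/4 + 3*y*sin(4*y)/8 + 3*cos(4*y)/32.


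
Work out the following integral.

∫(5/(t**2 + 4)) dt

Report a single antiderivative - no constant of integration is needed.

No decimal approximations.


Answer: 5*atan(t/2)/2.


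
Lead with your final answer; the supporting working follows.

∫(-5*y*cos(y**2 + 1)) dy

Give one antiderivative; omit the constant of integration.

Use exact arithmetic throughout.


The answer is -5*sin(y**2 + 1)/2.
Step 1. Substitute u = y**2 + 1, turning ∫(-5*y*cos(y**2 + 1)) dy into ∫(-5*cos(u)/2) du: now ∫(-5*cos(u)/2) du.
Step 2. Evaluate the standard form: now -5*sin(u)/2.
Step 3. Substitute back u = y**2 + 1: now -5*sin(y**2 + 1)/2.
Answer: -5*sin(y**2 + 1)/2.


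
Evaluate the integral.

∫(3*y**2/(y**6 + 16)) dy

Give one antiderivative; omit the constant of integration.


Answer: atan(y**3/4)/4.


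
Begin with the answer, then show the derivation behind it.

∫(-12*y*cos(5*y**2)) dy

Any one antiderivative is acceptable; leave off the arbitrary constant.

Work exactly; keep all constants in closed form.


The answer is -6*sin(5*y**2)/5.
Step 1. Substitute u = y**2, turning ∫(-12*y*cos(5*y**2)) dy into ∫(-6*cos(5*u)) du: now ∫(-6*cos(5*u)) du.
Step 2. Evaluate the standard form: now -6*sin(5*u)/5.
Step 3. Substitute back u = y**2: now -6*sin(5*y**2)/5.
Answer: -6*sin(5*y**2)/5.


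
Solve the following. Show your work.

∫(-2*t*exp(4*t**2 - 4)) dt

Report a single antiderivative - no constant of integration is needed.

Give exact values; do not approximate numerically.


Step 1. Substitute u = t**2 - 1, turning ∫(-2*t*exp(4*t**2 - 4)) dt into ∫(-exp(4*u)) du: now ∫(-exp(4*u)) du.
Step 2. Evaluate the standard form: now -exp(4*u)/4.
Step 3. Substitute back u = t**2 - 1: now -exp(4*t**2 - 4)/4.
Answer: -exp(4*t**2 - 4)/4.


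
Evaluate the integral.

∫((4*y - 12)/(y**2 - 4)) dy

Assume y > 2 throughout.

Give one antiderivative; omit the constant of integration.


Answer: -log(y - 2) + 5*log(y + 2).


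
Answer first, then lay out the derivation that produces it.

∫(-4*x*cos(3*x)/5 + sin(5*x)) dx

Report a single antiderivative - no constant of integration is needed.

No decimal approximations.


The answer is -4*x*sin(3*x)/15 - 4*cos(3*x)/45 - cos(5*x)/5.
Step 1. Rewrite: now ∫(-4*x*cos(3*x)/5) dx + ∫(sin(5*x)) dx.
Step 2. Evaluate the standard form: now -cos(5*x)/5 + ∫(-4*x*cos(3*x)/5) dx.
Step 3. Integrate ∫(-4*x*cos(3*x)/5) dx by parts with u = x, dv = (-4*cos(3*x)/5) dx, so v = -4*sin(3*x)/15: now -4*x*sin(3*x)/15 - cos(5*x)/5 + ∫(4*sin(3*x)/15) dx.
Step 4. Evaluate the standard form: now -4*x*sin(3*x)/15 - 4*cos(3*x)/45 - cos(5*x)/5.
Answer: -4*x*sin(3*x)/15 - 4*cos(3*x)/45 - cos(5*x)/5.


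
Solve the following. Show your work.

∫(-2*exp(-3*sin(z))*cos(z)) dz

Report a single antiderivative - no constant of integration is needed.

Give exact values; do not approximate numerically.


Step 1. Substitute u = sin(z), turning ∫(-2*exp(-3*sin(z))*cos(z)) dz into ∫(-2*exp(-3*u)) du: now ∫(-2*exp(-3*u)) du.
Step 2. Evaluate the standard form: now 2*exp(-3*u)/3.
Step 3. Substitute back u = sin(z): now 2*exp(-3*sin(z))/3.
Answer: 2*exp(-3*sin(z))/3.


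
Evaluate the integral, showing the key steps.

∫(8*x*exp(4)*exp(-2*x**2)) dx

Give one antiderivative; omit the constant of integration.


Step 1. Substitute u = x**2 - 2, turning ∫(8*x*exp(4)*exp(-2*x**2)) dx into ∫(4*exp(-2*u)) du: now ∫(4*exp(-2*u)) du.
Step 2. Evaluate the standard form: now -2*exp(-2*u).
Step 3. Substitute back u = x**2 - 2: now -2*exp(4 - 2*x**2).
Answer: -2*exp(4 - 2*x**2).


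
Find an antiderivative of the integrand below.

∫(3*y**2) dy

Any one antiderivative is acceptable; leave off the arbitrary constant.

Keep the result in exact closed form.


Answer: y**3.


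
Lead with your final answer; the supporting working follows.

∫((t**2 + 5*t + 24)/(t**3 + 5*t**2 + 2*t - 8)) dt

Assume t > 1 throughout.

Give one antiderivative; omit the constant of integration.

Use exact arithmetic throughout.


The answer is 2*log(t - 1) - 3*log(t + 2) + 2*log(t + 4).
Step 1. Decompose ∫((t**2 + 5*t + 24)/(t**3 + 5*t**2 + 2*t - 8)) dt by partial fractions, (t**2 + 5*t + 24)/(t**3 + 5*t**2 + 2*t - 8) = 2/(t + 4) - 3/(t + 2) + 2/(t - 1): now ∫(2/(t - 1)) dt + ∫(-3/(t + 2)) dt + ∫(2/(t + 4)) dt.
Step 2. Evaluate the standard form [assuming t > 1]: now 2*log(t - 1) + ∫(-3/(t + 2)) dt + ∫(2/(t + 4)) dt.
Step 3. Evaluate the standard form [assuming t > -4]: now 2*log(t - 1) + 2*log(t + 4) + ∫(-3/(t + 2)) dt.
Step 4. Evaluate the standard form [assuming t > -2]: now 2*log(t - 1) - 3*log(t + 2) + 2*log(t + 4).
Answer: 2*log(t - 1) - 3*log(t + 2) + 2*log(t + 4).


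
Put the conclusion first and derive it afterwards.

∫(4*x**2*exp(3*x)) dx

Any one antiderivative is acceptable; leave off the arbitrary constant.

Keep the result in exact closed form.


The answer is 4*x**2*exp(3*x)/3 - 8*x*exp(3*x)/9 + 8*exp(3*x)/27.
Step 1. Integrate ∫(4*x**2*exp(3*x)) dx by parts with u = x**2, dv = (4*exp(3*x)) dx, so v = 4*exp(3*x)/3: now 4*x**2*exp(3*x)/3 + ∫(-8*x*exp(3*x)/3) dx.
Step 2. Integrate ∫(-8*x*exp(3*x)/3) dx by parts with u = x, dv = (-8*exp(3*x)/3) dx, so v = -8*exp(3*x)/9: now 4*x**2*exp(3*x)/3 - 8*x*exp(3*x)/9 + ∫(8*exp(3*x)/9) dx.
Step 3. Evaluate the standard form: now 4*x**2*exp(3*x)/3 - 8*x*exp(3*x)/9 + 8*exp(3*x)/27.
Answer: 4*x**2*exp(3*x)/3 - 8*x*exp(3*x)/9 + 8*exp(3*x)/27.


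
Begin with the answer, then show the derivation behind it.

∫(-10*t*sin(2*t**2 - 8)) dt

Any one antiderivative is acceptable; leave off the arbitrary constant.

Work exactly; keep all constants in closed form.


The answer is 5*cos(2*t**2 - 8)/2.
Step 1. Substitute u = t**2 - 4, turning ∫(-10*t*sin(2*t**2 - 8)) dt into ∫(-5*sin(2*u)) du: now ∫(-5*sin(2*u)) du.
Step 2. Evaluate the standard form: now 5*cos(2*u)/2.
Step 3. Substitute back u = t**2 - 4: now 5*cos(2*t**2 - 8)/2.
Answer: 5*cos(2*t**2 - 8)/2.


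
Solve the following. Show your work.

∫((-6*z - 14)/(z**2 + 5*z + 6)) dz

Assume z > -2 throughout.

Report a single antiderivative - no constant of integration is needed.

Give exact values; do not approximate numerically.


Step 1. Decompose ∫((-6*z - 14)/(z**2 + 5*z + 6)) dz by partial fractions, (-6*z - 14)/(z**2 + 5*z + 6) = -4/(z + 3) - 2/(z + 2): now ∫(-2/(z + 2)) dz + ∫(-4/(z + 3)) dz.
Step 2. Evaluate the standard form [assuming z > -2]: now -2*log(z + 2) + ∫(-4/(z + 3)) dz.
Step 3. Evaluate the standard form [assuming z > -3]: now -2*log(z + 2) - 4*log(z + 3).
Answer: -2*log(z + 2) - 4*log(z + 3).


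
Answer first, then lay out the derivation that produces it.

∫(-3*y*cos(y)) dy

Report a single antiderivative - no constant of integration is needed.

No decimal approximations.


The answer is -3*y*sin(y) - 3*cos(y).
Step 1. Integrate ∫(-3*y*cos(y)) dy by parts with u = y, dv = (-3*cos(y)) dy, so v = -3*sin(y): now -3*y*sin(y) + ∫(3*sin(y)) dy.
Step 2. Evaluate the standard form: now -3*y*sin(y) - 3*cos(y).
Answer: -3*y*sin(y) - 3*cos(y).


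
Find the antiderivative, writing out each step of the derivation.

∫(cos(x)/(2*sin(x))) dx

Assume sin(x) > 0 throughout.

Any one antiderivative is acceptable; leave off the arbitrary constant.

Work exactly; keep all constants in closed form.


Step 1. Substitute u = sin(x), turning ∫(cos(x)/(2*sin(x))) dx into ∫(1/(2*u)) du: now ∫(1/(2*u)) du.
Step 2. Evaluate the standard form [assuming u > 0]: now log(u)/2.
Step 3. Substitute back u = sin(x): now log(sin(x))/2.
Answer: log(sin(x))/2.


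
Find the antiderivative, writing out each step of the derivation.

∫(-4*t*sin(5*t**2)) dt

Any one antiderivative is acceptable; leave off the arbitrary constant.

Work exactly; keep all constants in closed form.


Step 1. Substitute u = t**2, turning ∫(-4*t*sin(5*t**2)) dt into ∫(-2*sin(5*u)) du: now ∫(-2*sin(5*u)) du.
Step 2. Evaluate the standard form: now 2*cos(5*u)/5.
Step 3. Substitute back u = t**2: now 2*cos(5*t**2)/5.
Answer: 2*cos(5*t**2)/5.


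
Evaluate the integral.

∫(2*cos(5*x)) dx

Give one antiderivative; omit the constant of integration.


Answer: 2*sin(5*x)/5.


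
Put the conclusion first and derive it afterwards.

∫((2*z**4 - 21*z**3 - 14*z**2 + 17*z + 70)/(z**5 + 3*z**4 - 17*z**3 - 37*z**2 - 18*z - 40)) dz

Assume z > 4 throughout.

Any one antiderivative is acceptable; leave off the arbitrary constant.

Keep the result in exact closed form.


The answer is -log(z - 4) - 2*log(z + 2) + 5*log(z + 5) - 2*atan(z).
Step 1. Decompose ∫((2*z**4 - 21*z**3 - 14*z**2 + 17*z + 70)/(z**5 + 3*z**4 - 17*z**3 - 37*z**2 - 18*z - 40)) dz by partial fractions, (2*z**4 - 21*z**3 - 14*z**2 + 17*z + 70)/(z**5 + 3*z**4 - 17*z**3 - 37*z**2 - 18*z - 40) = -2/(z**2 + 1) + 5/(z + 5) - 2/(z + 2) - 1/(z - 4): now ∫(-1/(z - 4)) dz + ∫(-2/(z + 2)) dz + ∫(5/(z + 5)) dz + ∫(-2/(z**2 + 1)) dz.
Step 2. Evaluate the standard form [assuming z > -5]: now 5*log(z + 5) + ∫(-1/(z - 4)) dz + ∫(-2/(z + 2)) dz + ∫(-2/(z**2 + 1)) dz.
Step 3. Evaluate the standard form [assuming z > 4]: now -log(z - 4) + 5*log(z + 5) + ∫(-2/(z + 2)) dz + ∫(-2/(z**2 + 1)) dz.
Step 4. Evaluate the standard form [assuming z > -2]: now -log(z - 4) - 2*log(z + 2) + 5*log(z + 5) + ∫(-2/(z**2 + 1)) dz.
Step 5. Evaluate the standard form: now -log(z - 4) - 2*log(z + 2) + 5*log(z + 5) - 2*atan(z).
Answer: -log(z - 4) - 2*log(z + 2) + 5*log(z + 5) - 2*atan(z).
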